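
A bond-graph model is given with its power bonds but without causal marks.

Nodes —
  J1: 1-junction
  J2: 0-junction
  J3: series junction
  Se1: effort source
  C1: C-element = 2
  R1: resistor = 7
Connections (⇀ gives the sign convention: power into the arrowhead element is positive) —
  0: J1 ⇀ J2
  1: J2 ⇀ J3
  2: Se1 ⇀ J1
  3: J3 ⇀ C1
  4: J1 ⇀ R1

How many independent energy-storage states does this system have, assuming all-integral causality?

1  (C1 all integral)

β2 stroke→J1  (source Se1 imposes e)
β3 stroke→J3  (prefer integral on C1)
β1 stroke→J2  (only one flow-in slot at J3)
β0 stroke→J1  (0-jn J2 has e-setter on 1)
β4 stroke→R1  (J1 needs exactly one f-in)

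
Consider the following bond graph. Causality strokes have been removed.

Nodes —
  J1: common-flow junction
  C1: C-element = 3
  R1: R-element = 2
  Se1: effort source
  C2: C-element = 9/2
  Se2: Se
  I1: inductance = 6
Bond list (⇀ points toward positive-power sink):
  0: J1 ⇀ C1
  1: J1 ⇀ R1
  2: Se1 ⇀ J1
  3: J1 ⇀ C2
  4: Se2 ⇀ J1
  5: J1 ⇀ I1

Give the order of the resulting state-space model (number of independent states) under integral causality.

3  (C1, C2, I1 all integral)

bond 2 stroke at J1  (Se1 fixes effort; stroke away)
bond 4 stroke at J1  (Se2: effort source, stroke at far end)
bond 0 stroke at J1  (C1 integral (e out))
bond 3 stroke at J1  (C2 integral (e out))
bond 5 stroke at I1  (I1 integral (f out))
bond 1 stroke at J1  (J1 flow already set via bond 5)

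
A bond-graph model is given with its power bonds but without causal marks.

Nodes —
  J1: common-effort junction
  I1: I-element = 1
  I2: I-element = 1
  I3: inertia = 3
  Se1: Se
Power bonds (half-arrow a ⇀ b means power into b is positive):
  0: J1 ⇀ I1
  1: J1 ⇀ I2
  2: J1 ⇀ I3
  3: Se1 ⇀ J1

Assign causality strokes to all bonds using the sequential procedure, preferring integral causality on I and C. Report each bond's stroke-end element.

#3 stroke at J1  (Se1 (Se) sets effort on bond)
#0 stroke at I1  (J1 effort already set via bond 3)
#1 stroke at I2  (J1: bond 3 brought effort, rest push out)
#2 stroke at I3  (J1: bond 3 brought effort, rest push out)

bond 0 |I1
bond 1 |I2
bond 2 |I3
bond 3 |J1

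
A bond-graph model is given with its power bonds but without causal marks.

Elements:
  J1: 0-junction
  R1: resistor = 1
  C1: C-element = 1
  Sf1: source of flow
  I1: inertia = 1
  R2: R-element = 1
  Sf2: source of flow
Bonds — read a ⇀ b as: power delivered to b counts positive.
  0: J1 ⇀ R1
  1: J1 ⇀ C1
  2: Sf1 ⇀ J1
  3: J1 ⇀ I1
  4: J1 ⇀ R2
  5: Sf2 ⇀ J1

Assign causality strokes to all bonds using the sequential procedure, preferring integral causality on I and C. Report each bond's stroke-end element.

β0 →R1
β1 →J1
β2 →Sf1
β3 →I1
β4 →R2
β5 →Sf2

bond 2 |Sf1  (Sf1: flow source, stroke at near end)
bond 5 |Sf2  (source Sf2 imposes f)
bond 1 |J1  (C1: C, integral causality)
bond 0 |R1  (0-jn J1 has e-setter on 1)
bond 3 |I1  (0-jn J1 has e-setter on 1)
bond 4 |R2  (0-jn J1 has e-setter on 1)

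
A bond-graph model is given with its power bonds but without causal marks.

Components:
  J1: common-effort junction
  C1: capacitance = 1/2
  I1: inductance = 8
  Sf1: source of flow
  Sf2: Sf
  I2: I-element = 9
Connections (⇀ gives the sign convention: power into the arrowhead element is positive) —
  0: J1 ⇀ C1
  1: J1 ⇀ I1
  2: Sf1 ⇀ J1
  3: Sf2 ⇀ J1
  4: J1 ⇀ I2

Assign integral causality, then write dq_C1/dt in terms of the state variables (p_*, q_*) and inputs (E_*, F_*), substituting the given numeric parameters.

#2 stroke→Sf1  (source Sf1 imposes f)
#3 stroke→Sf2  (Sf2 fixes flow; stroke at Sf2)
#0 stroke→J1  (C1 integral (e out))
#1 stroke→I1  (J1 effort already set via bond 0)
#4 stroke→I2  (J1 effort already set via bond 0)

dq_C1/dt = F_Sf1 + F_Sf2 - p_I1/8 - p_I2/9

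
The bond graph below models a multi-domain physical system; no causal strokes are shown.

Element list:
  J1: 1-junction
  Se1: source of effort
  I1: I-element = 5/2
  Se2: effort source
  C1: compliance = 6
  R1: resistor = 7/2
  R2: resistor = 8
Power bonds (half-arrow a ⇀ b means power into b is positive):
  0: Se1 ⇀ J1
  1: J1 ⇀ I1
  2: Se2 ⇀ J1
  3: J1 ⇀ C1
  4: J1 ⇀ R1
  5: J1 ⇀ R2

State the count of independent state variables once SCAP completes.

2  (C1, I1 all integral)

b0 →J1  (Se1 (Se) sets effort on bond)
b2 →J1  (source Se2 imposes e)
b1 →I1  (I1: I, integral causality)
b3 →J1  (1-jn J1 has f-setter on 1)
b4 →J1  (J1 flow already set via bond 1)
b5 →J1  (J1 flow already set via bond 1)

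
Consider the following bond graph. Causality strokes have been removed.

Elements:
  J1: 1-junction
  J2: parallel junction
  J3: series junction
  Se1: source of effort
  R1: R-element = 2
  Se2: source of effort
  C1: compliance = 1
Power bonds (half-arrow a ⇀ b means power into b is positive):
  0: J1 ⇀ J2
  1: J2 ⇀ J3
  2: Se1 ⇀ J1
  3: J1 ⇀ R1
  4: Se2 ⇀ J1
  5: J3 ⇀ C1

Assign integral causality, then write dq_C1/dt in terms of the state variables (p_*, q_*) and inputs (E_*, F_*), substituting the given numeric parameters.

bond 2 stroke at J1  (Se1 (Se) sets effort on bond)
bond 4 stroke at J1  (Se2 fixes effort; stroke away)
bond 5 stroke at J3  (C1 outputs effort q/C1)
bond 1 stroke at J2  (J3: last free bond brings flow in)
bond 0 stroke at J1  (0-jn J2 has e-setter on 1)
bond 3 stroke at R1  (J1: last free bond brings flow in)

dq_C1/dt = E_Se1/2 + E_Se2/2 - q_C1/2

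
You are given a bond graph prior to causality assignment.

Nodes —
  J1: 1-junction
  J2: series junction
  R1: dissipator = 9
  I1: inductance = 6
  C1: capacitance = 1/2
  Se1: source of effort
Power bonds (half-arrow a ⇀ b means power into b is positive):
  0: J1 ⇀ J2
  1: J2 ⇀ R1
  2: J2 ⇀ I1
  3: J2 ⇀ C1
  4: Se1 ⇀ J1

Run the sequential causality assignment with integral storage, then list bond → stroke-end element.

b4 stroke→J1  (Se1: effort source, stroke at far end)
b0 stroke→J2  (J1: last free bond brings flow in)
b2 stroke→I1  (I1 outputs flow p/I1)
b1 stroke→J2  (1-jn J2 has f-setter on 2)
b3 stroke→J2  (1-jn J2 has f-setter on 2)

β0 stroke→J2
β1 stroke→J2
β2 stroke→I1
β3 stroke→J2
β4 stroke→J1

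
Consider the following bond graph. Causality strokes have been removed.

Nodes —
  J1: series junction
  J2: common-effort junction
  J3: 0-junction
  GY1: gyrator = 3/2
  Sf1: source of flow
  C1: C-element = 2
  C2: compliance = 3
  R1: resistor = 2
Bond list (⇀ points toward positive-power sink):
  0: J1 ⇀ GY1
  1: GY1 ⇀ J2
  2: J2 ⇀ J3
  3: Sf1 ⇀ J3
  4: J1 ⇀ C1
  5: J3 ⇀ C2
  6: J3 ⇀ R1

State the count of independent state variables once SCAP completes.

2  (C1, C2 all integral)

bond 3 stroke→Sf1  (Sf1 fixes flow; stroke at Sf1)
bond 4 stroke→J1  (C1: C, integral causality)
bond 0 stroke→GY1  (J1: last free bond brings flow in)
bond 1 stroke→GY1  (GY GY1: same side as bond 0)
bond 2 stroke→J2  (closing 0-jn rule on J2)
bond 5 stroke→J3  (C2 outputs effort q/C2)
bond 6 stroke→R1  (J3: bond 5 brought effort, rest push out)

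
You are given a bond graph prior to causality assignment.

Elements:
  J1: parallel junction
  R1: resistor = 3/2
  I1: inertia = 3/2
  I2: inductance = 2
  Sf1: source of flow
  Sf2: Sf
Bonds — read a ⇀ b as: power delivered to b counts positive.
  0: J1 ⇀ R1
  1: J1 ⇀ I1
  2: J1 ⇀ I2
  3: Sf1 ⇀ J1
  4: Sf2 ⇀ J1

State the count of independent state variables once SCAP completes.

bond 3 →Sf1  (Sf1: flow source, stroke at near end)
bond 4 →Sf2  (Sf2 (Sf) sets flow on bond)
bond 1 →I1  (prefer integral on I1)
bond 2 →I2  (I2: I, integral causality)
bond 0 →J1  (only one effort-in slot at J1)

2  (I1, I2 all integral)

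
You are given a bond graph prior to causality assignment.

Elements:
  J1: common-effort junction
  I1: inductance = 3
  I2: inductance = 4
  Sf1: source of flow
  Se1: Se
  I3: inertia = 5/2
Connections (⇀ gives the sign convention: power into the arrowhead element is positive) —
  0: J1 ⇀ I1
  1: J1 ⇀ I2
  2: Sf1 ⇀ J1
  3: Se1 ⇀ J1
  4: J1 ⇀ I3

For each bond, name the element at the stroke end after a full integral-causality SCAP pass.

#2 stroke→Sf1  (Sf1: flow source, stroke at near end)
#3 stroke→J1  (source Se1 imposes e)
#0 stroke→I1  (J1: bond 3 brought effort, rest push out)
#1 stroke→I2  (J1 effort already set via bond 3)
#4 stroke→I3  (J1 effort already set via bond 3)

#0 stroke at I1
#1 stroke at I2
#2 stroke at Sf1
#3 stroke at J1
#4 stroke at I3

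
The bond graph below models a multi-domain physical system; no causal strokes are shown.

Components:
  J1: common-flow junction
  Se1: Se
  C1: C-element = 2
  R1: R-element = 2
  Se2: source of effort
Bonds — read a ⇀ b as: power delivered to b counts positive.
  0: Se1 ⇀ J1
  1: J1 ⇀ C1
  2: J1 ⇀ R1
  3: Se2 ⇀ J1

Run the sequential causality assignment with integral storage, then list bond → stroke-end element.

β0 stroke→J1  (Se1 (Se) sets effort on bond)
β3 stroke→J1  (Se2 (Se) sets effort on bond)
β1 stroke→J1  (C1 integral (e out))
β2 stroke→R1  (closing 1-jn rule on J1)

#0 |J1
#1 |J1
#2 |R1
#3 |J1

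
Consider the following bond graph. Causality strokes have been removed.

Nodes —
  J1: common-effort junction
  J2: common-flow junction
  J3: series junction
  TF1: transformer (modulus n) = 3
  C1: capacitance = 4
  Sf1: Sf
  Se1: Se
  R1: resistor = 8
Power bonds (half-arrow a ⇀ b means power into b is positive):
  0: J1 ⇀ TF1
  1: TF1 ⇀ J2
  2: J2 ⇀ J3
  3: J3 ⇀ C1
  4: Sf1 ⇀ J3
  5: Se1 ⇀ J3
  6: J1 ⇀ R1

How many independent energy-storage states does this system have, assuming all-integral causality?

b4 stroke→Sf1  (source Sf1 imposes f)
b5 stroke→J3  (Se1: effort source, stroke at far end)
b2 stroke→J3  (1-jn J3 has f-setter on 4)
b3 stroke→J3  (J3 flow already set via bond 4)
b1 stroke→J2  (1-jn J2 has f-setter on 2)
b0 stroke→TF1  (TF1: transformer flips bond 1)
b6 stroke→J1  (J1: last free bond brings effort in)

1  (C1 all integral)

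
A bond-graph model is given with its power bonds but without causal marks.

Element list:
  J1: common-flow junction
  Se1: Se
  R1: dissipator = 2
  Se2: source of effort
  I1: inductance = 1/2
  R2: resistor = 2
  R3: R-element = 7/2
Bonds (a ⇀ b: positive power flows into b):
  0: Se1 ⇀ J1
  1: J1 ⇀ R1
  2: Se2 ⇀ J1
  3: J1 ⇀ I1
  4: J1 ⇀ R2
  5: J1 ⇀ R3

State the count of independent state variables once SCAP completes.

1  (I1 all integral)

bond 0 stroke at J1  (Se1: effort source, stroke at far end)
bond 2 stroke at J1  (Se2 (Se) sets effort on bond)
bond 3 stroke at I1  (I1 outputs flow p/I1)
bond 1 stroke at J1  (J1: bond 3 brought flow, rest push out)
bond 4 stroke at J1  (J1: bond 3 brought flow, rest push out)
bond 5 stroke at J1  (J1 flow already set via bond 3)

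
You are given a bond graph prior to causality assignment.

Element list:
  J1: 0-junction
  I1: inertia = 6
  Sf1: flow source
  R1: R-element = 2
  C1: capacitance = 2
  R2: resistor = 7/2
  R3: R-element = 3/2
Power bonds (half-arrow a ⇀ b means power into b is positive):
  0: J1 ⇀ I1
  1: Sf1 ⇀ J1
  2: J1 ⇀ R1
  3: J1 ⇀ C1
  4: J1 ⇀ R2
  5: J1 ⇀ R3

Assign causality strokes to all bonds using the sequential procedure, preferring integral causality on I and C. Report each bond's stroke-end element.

β1 →Sf1  (Sf1 fixes flow; stroke at Sf1)
β0 →I1  (prefer integral on I1)
β3 →J1  (C1: C, integral causality)
β2 →R1  (J1: bond 3 brought effort, rest push out)
β4 →R2  (J1: bond 3 brought effort, rest push out)
β5 →R3  (J1: bond 3 brought effort, rest push out)

bond 0 stroke at I1
bond 1 stroke at Sf1
bond 2 stroke at R1
bond 3 stroke at J1
bond 4 stroke at R2
bond 5 stroke at R3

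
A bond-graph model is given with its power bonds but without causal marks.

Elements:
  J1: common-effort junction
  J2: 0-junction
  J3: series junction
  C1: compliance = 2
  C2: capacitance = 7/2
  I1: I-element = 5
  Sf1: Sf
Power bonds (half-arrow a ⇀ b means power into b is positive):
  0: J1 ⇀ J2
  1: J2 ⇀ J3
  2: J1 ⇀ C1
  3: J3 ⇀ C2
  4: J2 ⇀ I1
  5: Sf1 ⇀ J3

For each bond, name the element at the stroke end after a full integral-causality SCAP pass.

bond 0 stroke→J2
bond 1 stroke→J3
bond 2 stroke→J1
bond 3 stroke→J3
bond 4 stroke→I1
bond 5 stroke→Sf1

#5 |Sf1  (source Sf1 imposes f)
#1 |J3  (1-jn J3 has f-setter on 5)
#3 |J3  (J3: bond 5 brought flow, rest push out)
#2 |J1  (C1 outputs effort q/C1)
#0 |J2  (0-jn J1 has e-setter on 2)
#4 |I1  (J2: bond 0 brought effort, rest push out)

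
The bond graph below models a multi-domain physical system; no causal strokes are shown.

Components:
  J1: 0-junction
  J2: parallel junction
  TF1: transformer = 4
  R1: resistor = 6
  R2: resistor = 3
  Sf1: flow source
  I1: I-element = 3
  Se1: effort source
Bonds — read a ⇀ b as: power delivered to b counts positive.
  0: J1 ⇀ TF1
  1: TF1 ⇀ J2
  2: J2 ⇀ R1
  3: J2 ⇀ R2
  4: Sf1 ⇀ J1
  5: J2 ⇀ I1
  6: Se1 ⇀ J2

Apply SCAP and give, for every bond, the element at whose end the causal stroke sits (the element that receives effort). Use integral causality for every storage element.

β4 →Sf1  (Sf1: flow source, stroke at near end)
β6 →J2  (Se1 (Se) sets effort on bond)
β0 →J1  (J1 needs exactly one e-in)
β1 →TF1  (0-jn J2 has e-setter on 6)
β2 →R1  (common-e at J2 fixed by 6)
β3 →R2  (common-e at J2 fixed by 6)
β5 →I1  (J2 effort already set via bond 6)

β0 stroke at J1
β1 stroke at TF1
β2 stroke at R1
β3 stroke at R2
β4 stroke at Sf1
β5 stroke at I1
β6 stroke at J2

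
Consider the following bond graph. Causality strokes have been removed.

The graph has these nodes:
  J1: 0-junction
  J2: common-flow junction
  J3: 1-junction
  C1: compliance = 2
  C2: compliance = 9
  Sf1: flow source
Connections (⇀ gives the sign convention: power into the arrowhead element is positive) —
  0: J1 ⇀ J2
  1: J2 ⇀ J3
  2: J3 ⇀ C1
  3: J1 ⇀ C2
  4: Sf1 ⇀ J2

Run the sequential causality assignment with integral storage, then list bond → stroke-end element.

b0 stroke→J2
b1 stroke→J2
b2 stroke→J3
b3 stroke→J1
b4 stroke→Sf1

b4 |Sf1  (source Sf1 imposes f)
b0 |J2  (common-f at J2 fixed by 4)
b1 |J2  (J2: bond 4 brought flow, rest push out)
b2 |J3  (common-f at J3 fixed by 1)
b3 |J1  (only one effort-in slot at J1)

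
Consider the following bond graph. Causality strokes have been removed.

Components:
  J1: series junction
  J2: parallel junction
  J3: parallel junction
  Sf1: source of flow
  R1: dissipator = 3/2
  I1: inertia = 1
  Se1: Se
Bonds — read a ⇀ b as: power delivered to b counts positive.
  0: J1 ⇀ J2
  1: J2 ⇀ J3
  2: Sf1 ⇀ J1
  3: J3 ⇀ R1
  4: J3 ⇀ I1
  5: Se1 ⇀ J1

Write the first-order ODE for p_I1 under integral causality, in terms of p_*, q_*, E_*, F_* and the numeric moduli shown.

dp_I1/dt = 3*F_Sf1/2 - 3*p_I1/2

b2 →Sf1  (Sf1: flow source, stroke at near end)
b5 →J1  (Se1 (Se) sets effort on bond)
b0 →J1  (1-jn J1 has f-setter on 2)
b1 →J2  (closing 0-jn rule on J2)
b4 →I1  (I1: I, integral causality)
b3 →J3  (closing 0-jn rule on J3)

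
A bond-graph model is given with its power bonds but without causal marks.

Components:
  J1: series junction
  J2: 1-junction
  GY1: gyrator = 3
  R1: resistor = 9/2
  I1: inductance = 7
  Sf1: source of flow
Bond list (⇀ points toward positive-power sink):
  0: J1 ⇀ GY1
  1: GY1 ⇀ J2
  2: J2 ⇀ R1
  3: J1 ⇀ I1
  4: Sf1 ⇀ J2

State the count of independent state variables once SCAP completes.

1  (I1 all integral)

bond 4 |Sf1  (Sf1 fixes flow; stroke at Sf1)
bond 1 |J2  (J2: bond 4 brought flow, rest push out)
bond 2 |J2  (J2: bond 4 brought flow, rest push out)
bond 0 |J1  (GY1 both-in/both-out from 1)
bond 3 |I1  (closing 1-jn rule on J1)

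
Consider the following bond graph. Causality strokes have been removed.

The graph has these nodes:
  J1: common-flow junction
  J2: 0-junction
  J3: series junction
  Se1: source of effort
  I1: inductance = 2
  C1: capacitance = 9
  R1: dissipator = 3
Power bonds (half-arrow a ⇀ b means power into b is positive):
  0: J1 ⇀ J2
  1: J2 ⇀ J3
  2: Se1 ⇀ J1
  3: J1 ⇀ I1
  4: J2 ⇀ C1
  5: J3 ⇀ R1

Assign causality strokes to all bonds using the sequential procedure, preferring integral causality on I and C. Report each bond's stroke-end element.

#2 stroke at J1  (Se1 (Se) sets effort on bond)
#3 stroke at I1  (I1 outputs flow p/I1)
#0 stroke at J1  (common-f at J1 fixed by 3)
#4 stroke at J2  (prefer integral on C1)
#1 stroke at J3  (common-e at J2 fixed by 4)
#5 stroke at R1  (J3 needs exactly one f-in)

bond 0 →J1
bond 1 →J3
bond 2 →J1
bond 3 →I1
bond 4 →J2
bond 5 →R1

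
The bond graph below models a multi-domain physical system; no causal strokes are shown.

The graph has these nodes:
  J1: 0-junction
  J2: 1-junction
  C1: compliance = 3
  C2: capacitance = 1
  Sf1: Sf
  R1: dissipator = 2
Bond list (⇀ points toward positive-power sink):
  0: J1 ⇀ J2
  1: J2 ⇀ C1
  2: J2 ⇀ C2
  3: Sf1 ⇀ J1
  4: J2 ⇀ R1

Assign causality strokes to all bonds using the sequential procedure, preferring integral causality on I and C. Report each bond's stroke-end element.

b3 |Sf1  (Sf1 (Sf) sets flow on bond)
b0 |J1  (J1: last free bond brings effort in)
b1 |J2  (1-jn J2 has f-setter on 0)
b2 |J2  (J2 flow already set via bond 0)
b4 |J2  (1-jn J2 has f-setter on 0)

#0 stroke→J1
#1 stroke→J2
#2 stroke→J2
#3 stroke→Sf1
#4 stroke→J2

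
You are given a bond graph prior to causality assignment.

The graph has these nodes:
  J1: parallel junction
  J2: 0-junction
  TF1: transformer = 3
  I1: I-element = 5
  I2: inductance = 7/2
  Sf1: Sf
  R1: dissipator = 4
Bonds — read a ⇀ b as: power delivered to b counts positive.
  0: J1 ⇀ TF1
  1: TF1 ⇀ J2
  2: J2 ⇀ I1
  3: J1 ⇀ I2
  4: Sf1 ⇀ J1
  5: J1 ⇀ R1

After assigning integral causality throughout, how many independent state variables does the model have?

b4 stroke→Sf1  (Sf1 (Sf) sets flow on bond)
b2 stroke→I1  (I1 integral (f out))
b1 stroke→J2  (J2: last free bond brings effort in)
b0 stroke→TF1  (through TF1, causality passes straight; one stroke at TF1)
b3 stroke→I2  (I2: I, integral causality)
b5 stroke→J1  (only one effort-in slot at J1)

2  (I1, I2 all integral)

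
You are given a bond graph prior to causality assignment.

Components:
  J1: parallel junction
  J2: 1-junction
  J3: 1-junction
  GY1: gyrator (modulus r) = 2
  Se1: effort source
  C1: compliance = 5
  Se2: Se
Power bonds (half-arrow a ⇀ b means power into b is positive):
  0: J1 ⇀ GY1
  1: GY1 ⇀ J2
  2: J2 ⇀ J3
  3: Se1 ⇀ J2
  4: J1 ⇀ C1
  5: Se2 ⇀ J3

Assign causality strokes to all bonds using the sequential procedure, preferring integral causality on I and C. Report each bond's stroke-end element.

b0 stroke→GY1
b1 stroke→GY1
b2 stroke→J2
b3 stroke→J2
b4 stroke→J1
b5 stroke→J3

bond 3 →J2  (Se1 (Se) sets effort on bond)
bond 5 →J3  (Se2 fixes effort; stroke away)
bond 2 →J2  (J3: last free bond brings flow in)
bond 1 →GY1  (J2 needs exactly one f-in)
bond 0 →GY1  (GY GY1: same side as bond 1)
bond 4 →J1  (only one effort-in slot at J1)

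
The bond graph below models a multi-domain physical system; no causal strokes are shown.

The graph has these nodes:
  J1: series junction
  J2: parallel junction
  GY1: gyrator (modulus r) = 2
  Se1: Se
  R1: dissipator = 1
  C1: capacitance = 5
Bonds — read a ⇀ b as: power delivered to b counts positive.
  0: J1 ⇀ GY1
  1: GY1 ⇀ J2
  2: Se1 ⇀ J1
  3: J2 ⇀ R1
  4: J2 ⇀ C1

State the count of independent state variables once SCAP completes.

1  (C1 all integral)

#2 stroke→J1  (Se1 fixes effort; stroke away)
#0 stroke→GY1  (only one flow-in slot at J1)
#1 stroke→GY1  (GY GY1: same side as bond 0)
#4 stroke→J2  (C1 outputs effort q/C1)
#3 stroke→R1  (J2 effort already set via bond 4)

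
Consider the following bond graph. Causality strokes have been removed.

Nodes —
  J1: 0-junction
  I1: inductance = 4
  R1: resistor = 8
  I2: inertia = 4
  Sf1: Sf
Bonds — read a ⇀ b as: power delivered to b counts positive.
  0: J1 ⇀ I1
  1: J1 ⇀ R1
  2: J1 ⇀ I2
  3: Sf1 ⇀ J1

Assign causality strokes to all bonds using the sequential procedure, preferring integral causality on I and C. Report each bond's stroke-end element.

β3 |Sf1  (Sf1 fixes flow; stroke at Sf1)
β0 |I1  (prefer integral on I1)
β2 |I2  (I2 integral (f out))
β1 |J1  (J1 needs exactly one e-in)

bond 0 →I1
bond 1 →J1
bond 2 →I2
bond 3 →Sf1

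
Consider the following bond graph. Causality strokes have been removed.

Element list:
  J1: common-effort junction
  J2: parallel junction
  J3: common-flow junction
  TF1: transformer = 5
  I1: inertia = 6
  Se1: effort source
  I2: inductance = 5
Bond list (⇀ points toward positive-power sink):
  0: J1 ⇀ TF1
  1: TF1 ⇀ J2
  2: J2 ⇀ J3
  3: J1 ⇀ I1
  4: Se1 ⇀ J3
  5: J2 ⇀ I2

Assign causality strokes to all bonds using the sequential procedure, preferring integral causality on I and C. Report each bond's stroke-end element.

#0 |J1
#1 |TF1
#2 |J2
#3 |I1
#4 |J3
#5 |I2

b4 |J3  (Se1 fixes effort; stroke away)
b2 |J2  (J3: last free bond brings flow in)
b1 |TF1  (J2 effort already set via bond 2)
b5 |I2  (J2 effort already set via bond 2)
b0 |J1  (through TF1, causality passes straight; one stroke at TF1)
b3 |I1  (J1: bond 0 brought effort, rest push out)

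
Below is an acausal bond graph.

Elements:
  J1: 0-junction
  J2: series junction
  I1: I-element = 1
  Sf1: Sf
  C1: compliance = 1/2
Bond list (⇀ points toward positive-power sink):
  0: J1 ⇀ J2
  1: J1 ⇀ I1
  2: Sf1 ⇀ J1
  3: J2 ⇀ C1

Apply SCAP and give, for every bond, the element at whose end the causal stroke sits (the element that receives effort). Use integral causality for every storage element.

β0 stroke at J1
β1 stroke at I1
β2 stroke at Sf1
β3 stroke at J2

bond 2 |Sf1  (Sf1: flow source, stroke at near end)
bond 1 |I1  (prefer integral on I1)
bond 0 |J1  (closing 0-jn rule on J1)
bond 3 |J2  (J2: bond 0 brought flow, rest push out)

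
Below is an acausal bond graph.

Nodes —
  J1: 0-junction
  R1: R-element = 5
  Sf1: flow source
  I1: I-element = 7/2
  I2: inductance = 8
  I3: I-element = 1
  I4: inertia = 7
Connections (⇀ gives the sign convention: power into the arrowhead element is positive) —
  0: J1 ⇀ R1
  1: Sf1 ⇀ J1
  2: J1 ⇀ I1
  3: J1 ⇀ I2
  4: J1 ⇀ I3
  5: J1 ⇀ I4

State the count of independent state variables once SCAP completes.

4  (I1, I2, I3, I4 all integral)

#1 stroke at Sf1  (source Sf1 imposes f)
#2 stroke at I1  (prefer integral on I1)
#3 stroke at I2  (I2: I, integral causality)
#4 stroke at I3  (I3: I, integral causality)
#5 stroke at I4  (I4 outputs flow p/I4)
#0 stroke at J1  (J1: last free bond brings effort in)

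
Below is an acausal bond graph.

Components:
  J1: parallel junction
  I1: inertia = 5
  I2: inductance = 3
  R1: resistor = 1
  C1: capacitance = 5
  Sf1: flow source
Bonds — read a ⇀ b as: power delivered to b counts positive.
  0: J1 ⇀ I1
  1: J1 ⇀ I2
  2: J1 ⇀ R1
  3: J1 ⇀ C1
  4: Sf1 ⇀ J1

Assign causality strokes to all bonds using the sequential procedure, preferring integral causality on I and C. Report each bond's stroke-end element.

b4 |Sf1  (Sf1 (Sf) sets flow on bond)
b0 |I1  (I1 integral (f out))
b1 |I2  (I2 outputs flow p/I2)
b3 |J1  (C1 outputs effort q/C1)
b2 |R1  (0-jn J1 has e-setter on 3)

#0 →I1
#1 →I2
#2 →R1
#3 →J1
#4 →Sf1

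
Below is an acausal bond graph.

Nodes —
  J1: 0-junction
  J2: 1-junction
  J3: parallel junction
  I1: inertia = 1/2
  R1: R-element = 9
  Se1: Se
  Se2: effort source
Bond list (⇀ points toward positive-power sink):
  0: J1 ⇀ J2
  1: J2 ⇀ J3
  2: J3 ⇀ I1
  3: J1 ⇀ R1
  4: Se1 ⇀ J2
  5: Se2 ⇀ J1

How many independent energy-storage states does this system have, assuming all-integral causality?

#4 →J2  (Se1: effort source, stroke at far end)
#5 →J1  (Se2 (Se) sets effort on bond)
#0 →J2  (0-jn J1 has e-setter on 5)
#3 →R1  (J1: bond 5 brought effort, rest push out)
#1 →J3  (closing 1-jn rule on J2)
#2 →I1  (common-e at J3 fixed by 1)

1  (I1 all integral)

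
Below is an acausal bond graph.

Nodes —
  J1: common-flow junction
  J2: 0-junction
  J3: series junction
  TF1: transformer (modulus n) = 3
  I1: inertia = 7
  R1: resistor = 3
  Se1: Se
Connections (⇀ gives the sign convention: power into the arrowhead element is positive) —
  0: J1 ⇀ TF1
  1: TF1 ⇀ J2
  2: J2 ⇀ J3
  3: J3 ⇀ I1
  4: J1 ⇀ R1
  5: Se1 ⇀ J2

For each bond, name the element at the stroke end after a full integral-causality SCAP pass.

bond 5 stroke at J2  (Se1: effort source, stroke at far end)
bond 1 stroke at TF1  (J2 effort already set via bond 5)
bond 2 stroke at J3  (J2 effort already set via bond 5)
bond 3 stroke at I1  (J3: last free bond brings flow in)
bond 0 stroke at J1  (through TF1, causality passes straight; one stroke at TF1)
bond 4 stroke at R1  (J1: last free bond brings flow in)

bond 0 |J1
bond 1 |TF1
bond 2 |J3
bond 3 |I1
bond 4 |R1
bond 5 |J2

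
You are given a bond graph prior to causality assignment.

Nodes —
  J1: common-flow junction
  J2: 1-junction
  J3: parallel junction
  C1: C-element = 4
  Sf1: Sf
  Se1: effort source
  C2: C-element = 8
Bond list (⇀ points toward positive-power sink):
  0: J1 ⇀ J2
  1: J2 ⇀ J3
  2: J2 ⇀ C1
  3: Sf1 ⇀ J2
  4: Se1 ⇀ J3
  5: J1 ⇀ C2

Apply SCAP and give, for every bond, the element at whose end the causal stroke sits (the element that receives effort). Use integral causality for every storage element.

#3 stroke→Sf1  (Sf1: flow source, stroke at near end)
#4 stroke→J3  (Se1: effort source, stroke at far end)
#0 stroke→J2  (J2: bond 3 brought flow, rest push out)
#1 stroke→J2  (common-f at J2 fixed by 3)
#2 stroke→J2  (J2: bond 3 brought flow, rest push out)
#5 stroke→J1  (1-jn J1 has f-setter on 0)

bond 0 |J2
bond 1 |J2
bond 2 |J2
bond 3 |Sf1
bond 4 |J3
bond 5 |J1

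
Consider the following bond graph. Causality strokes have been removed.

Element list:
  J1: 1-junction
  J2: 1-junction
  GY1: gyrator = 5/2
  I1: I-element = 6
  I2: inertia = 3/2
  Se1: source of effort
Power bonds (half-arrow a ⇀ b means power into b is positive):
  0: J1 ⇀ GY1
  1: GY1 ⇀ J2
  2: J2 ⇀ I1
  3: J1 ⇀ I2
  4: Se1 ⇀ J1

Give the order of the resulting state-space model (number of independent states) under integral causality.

2  (I1, I2 all integral)

β4 |J1  (Se1 (Se) sets effort on bond)
β2 |I1  (I1 outputs flow p/I1)
β1 |J2  (1-jn J2 has f-setter on 2)
β0 |J1  (GY1 both-in/both-out from 1)
β3 |I2  (J1: last free bond brings flow in)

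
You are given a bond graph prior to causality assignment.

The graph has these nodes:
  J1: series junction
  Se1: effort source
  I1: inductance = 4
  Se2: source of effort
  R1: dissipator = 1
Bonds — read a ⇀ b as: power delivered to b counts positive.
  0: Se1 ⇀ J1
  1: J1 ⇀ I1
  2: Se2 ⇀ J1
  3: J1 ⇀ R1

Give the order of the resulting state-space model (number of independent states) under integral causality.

bond 0 stroke→J1  (Se1 fixes effort; stroke away)
bond 2 stroke→J1  (Se2 fixes effort; stroke away)
bond 1 stroke→I1  (prefer integral on I1)
bond 3 stroke→J1  (J1: bond 1 brought flow, rest push out)

1  (I1 all integral)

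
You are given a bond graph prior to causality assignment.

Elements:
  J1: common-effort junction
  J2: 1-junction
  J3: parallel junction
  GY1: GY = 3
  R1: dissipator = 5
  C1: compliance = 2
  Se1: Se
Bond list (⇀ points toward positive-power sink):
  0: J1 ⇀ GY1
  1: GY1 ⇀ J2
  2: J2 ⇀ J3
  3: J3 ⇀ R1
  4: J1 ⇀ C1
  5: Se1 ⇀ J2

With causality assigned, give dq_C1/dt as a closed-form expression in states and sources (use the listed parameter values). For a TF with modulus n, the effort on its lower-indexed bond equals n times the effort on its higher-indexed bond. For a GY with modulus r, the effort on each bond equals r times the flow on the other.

b5 |J2  (Se1 (Se) sets effort on bond)
b4 |J1  (C1 outputs effort q/C1)
b0 |GY1  (0-jn J1 has e-setter on 4)
b1 |GY1  (through GY1, causality inverts; strokes same side of GY1)
b2 |J2  (common-f at J2 fixed by 1)
b3 |J3  (J3 needs exactly one e-in)

dq_C1/dt = E_Se1/3 - 5*q_C1/18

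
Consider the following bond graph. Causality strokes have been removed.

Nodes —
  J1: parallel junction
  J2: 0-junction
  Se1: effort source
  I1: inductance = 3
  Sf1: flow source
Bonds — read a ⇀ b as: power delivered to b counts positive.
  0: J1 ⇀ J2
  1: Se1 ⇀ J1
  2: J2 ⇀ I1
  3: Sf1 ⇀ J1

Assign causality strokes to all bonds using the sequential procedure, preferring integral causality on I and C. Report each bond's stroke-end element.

β0 stroke at J2
β1 stroke at J1
β2 stroke at I1
β3 stroke at Sf1

bond 1 stroke→J1  (source Se1 imposes e)
bond 3 stroke→Sf1  (Sf1 fixes flow; stroke at Sf1)
bond 0 stroke→J2  (J1 effort already set via bond 1)
bond 2 stroke→I1  (0-jn J2 has e-setter on 0)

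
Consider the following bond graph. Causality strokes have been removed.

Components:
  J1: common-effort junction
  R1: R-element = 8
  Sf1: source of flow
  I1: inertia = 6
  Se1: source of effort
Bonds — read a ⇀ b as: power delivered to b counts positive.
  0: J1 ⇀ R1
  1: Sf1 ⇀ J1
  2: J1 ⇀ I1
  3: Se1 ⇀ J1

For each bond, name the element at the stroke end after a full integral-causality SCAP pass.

bond 1 stroke→Sf1  (Sf1: flow source, stroke at near end)
bond 3 stroke→J1  (source Se1 imposes e)
bond 0 stroke→R1  (J1: bond 3 brought effort, rest push out)
bond 2 stroke→I1  (0-jn J1 has e-setter on 3)

β0 stroke at R1
β1 stroke at Sf1
β2 stroke at I1
β3 stroke at J1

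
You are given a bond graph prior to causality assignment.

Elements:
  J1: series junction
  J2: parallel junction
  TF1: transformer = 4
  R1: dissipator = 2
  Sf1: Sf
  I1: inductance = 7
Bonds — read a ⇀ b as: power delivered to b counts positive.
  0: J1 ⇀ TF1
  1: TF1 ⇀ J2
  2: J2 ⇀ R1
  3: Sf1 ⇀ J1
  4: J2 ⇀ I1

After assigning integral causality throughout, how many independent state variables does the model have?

1  (I1 all integral)

β3 stroke at Sf1  (Sf1: flow source, stroke at near end)
β0 stroke at J1  (J1 flow already set via bond 3)
β1 stroke at TF1  (TF TF1: opposite of bond 0)
β4 stroke at I1  (I1: I, integral causality)
β2 stroke at J2  (only one effort-in slot at J2)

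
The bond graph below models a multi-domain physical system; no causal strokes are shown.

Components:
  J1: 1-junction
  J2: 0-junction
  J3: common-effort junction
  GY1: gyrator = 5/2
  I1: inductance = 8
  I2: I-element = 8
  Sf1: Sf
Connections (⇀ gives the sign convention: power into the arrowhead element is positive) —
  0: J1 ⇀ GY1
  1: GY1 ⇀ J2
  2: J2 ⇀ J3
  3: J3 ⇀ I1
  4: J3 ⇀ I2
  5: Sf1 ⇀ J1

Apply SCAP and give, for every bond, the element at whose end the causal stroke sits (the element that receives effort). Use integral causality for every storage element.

β5 →Sf1  (Sf1 (Sf) sets flow on bond)
β0 →J1  (1-jn J1 has f-setter on 5)
β1 →J2  (GY GY1: same side as bond 0)
β2 →J3  (0-jn J2 has e-setter on 1)
β3 →I1  (0-jn J3 has e-setter on 2)
β4 →I2  (common-e at J3 fixed by 2)

bond 0 stroke at J1
bond 1 stroke at J2
bond 2 stroke at J3
bond 3 stroke at I1
bond 4 stroke at I2
bond 5 stroke at Sf1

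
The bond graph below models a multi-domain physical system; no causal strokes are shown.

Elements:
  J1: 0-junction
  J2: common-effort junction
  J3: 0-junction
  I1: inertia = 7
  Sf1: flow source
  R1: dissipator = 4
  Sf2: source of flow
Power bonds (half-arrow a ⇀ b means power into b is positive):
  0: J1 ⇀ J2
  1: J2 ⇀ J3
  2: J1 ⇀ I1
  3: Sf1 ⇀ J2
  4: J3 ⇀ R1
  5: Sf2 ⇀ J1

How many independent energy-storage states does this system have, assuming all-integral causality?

1  (I1 all integral)

#3 stroke→Sf1  (Sf1 fixes flow; stroke at Sf1)
#5 stroke→Sf2  (Sf2 (Sf) sets flow on bond)
#2 stroke→I1  (prefer integral on I1)
#0 stroke→J1  (J1: last free bond brings effort in)
#1 stroke→J2  (closing 0-jn rule on J2)
#4 stroke→J3  (J3 needs exactly one e-in)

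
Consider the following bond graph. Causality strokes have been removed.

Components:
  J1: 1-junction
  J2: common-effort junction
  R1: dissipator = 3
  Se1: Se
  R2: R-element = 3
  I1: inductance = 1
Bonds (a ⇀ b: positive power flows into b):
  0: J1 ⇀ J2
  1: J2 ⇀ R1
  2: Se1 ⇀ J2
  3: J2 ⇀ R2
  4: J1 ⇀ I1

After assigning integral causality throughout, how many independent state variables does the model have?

b2 stroke at J2  (Se1 fixes effort; stroke away)
b0 stroke at J1  (J2 effort already set via bond 2)
b1 stroke at R1  (common-e at J2 fixed by 2)
b3 stroke at R2  (J2: bond 2 brought effort, rest push out)
b4 stroke at I1  (J1 needs exactly one f-in)

1  (I1 all integral)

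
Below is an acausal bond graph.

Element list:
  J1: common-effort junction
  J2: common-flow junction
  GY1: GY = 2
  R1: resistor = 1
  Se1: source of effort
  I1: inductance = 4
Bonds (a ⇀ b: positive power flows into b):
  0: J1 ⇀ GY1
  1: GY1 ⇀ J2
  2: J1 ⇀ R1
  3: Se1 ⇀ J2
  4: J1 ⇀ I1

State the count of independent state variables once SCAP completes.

1  (I1 all integral)

bond 3 →J2  (Se1 (Se) sets effort on bond)
bond 1 →GY1  (J2 needs exactly one f-in)
bond 0 →GY1  (GY1: gyrator matches bond 1)
bond 4 →I1  (I1 outputs flow p/I1)
bond 2 →J1  (J1 needs exactly one e-in)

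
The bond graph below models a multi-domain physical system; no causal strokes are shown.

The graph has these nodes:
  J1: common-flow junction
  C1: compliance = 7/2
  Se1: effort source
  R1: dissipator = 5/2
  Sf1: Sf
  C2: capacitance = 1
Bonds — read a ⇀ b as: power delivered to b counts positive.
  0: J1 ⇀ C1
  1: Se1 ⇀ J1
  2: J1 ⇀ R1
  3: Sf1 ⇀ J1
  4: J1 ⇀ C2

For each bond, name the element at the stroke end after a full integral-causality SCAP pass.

bond 1 |J1  (Se1 fixes effort; stroke away)
bond 3 |Sf1  (source Sf1 imposes f)
bond 0 |J1  (J1 flow already set via bond 3)
bond 2 |J1  (J1: bond 3 brought flow, rest push out)
bond 4 |J1  (common-f at J1 fixed by 3)

bond 0 →J1
bond 1 →J1
bond 2 →J1
bond 3 →Sf1
bond 4 →J1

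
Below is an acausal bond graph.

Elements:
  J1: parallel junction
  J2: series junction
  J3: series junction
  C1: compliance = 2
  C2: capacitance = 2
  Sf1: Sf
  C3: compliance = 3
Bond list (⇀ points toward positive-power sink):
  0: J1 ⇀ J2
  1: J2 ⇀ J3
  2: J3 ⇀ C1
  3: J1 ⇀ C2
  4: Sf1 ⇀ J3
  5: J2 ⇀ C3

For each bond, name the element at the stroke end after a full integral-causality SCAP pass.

β0 stroke at J2
β1 stroke at J3
β2 stroke at J3
β3 stroke at J1
β4 stroke at Sf1
β5 stroke at J2

#4 →Sf1  (Sf1 (Sf) sets flow on bond)
#1 →J3  (J3 flow already set via bond 4)
#2 →J3  (common-f at J3 fixed by 4)
#0 →J2  (1-jn J2 has f-setter on 1)
#5 →J2  (common-f at J2 fixed by 1)
#3 →J1  (closing 0-jn rule on J1)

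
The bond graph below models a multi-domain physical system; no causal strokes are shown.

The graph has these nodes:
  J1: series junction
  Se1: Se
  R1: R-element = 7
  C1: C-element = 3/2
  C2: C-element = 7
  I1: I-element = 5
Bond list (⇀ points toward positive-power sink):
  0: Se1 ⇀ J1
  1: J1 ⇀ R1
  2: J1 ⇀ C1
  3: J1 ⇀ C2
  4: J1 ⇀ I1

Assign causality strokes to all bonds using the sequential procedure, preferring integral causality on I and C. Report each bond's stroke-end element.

bond 0 stroke→J1  (source Se1 imposes e)
bond 2 stroke→J1  (C1 integral (e out))
bond 3 stroke→J1  (C2: C, integral causality)
bond 4 stroke→I1  (prefer integral on I1)
bond 1 stroke→J1  (J1 flow already set via bond 4)

#0 →J1
#1 →J1
#2 →J1
#3 →J1
#4 →I1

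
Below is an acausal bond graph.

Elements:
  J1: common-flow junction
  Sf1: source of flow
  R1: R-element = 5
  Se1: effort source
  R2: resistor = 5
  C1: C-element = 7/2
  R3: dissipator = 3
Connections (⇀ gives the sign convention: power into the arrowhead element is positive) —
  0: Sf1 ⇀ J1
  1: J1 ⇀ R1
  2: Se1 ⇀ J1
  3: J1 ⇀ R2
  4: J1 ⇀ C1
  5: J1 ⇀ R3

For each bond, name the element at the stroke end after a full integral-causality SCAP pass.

β0 stroke→Sf1  (source Sf1 imposes f)
β2 stroke→J1  (Se1: effort source, stroke at far end)
β1 stroke→J1  (common-f at J1 fixed by 0)
β3 stroke→J1  (common-f at J1 fixed by 0)
β4 stroke→J1  (J1: bond 0 brought flow, rest push out)
β5 stroke→J1  (1-jn J1 has f-setter on 0)

bond 0 |Sf1
bond 1 |J1
bond 2 |J1
bond 3 |J1
bond 4 |J1
bond 5 |J1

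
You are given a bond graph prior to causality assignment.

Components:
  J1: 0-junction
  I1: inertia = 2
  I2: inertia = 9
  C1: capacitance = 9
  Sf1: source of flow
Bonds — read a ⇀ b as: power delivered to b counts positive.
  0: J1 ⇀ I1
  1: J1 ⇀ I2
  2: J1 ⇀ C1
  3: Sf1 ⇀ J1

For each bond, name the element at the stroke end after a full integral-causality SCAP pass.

b3 stroke→Sf1  (Sf1 (Sf) sets flow on bond)
b0 stroke→I1  (prefer integral on I1)
b1 stroke→I2  (I2 outputs flow p/I2)
b2 stroke→J1  (only one effort-in slot at J1)

bond 0 stroke at I1
bond 1 stroke at I2
bond 2 stroke at J1
bond 3 stroke at Sf1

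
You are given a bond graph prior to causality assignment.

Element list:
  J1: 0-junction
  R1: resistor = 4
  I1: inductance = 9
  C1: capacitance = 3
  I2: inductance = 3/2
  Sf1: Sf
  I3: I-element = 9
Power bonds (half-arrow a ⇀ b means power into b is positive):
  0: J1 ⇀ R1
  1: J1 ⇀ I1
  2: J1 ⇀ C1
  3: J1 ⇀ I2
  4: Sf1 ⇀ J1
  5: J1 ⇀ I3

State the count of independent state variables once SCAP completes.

#4 stroke→Sf1  (Sf1 (Sf) sets flow on bond)
#1 stroke→I1  (prefer integral on I1)
#2 stroke→J1  (C1 integral (e out))
#0 stroke→R1  (common-e at J1 fixed by 2)
#3 stroke→I2  (J1 effort already set via bond 2)
#5 stroke→I3  (J1 effort already set via bond 2)

4  (C1, I1, I2, I3 all integral)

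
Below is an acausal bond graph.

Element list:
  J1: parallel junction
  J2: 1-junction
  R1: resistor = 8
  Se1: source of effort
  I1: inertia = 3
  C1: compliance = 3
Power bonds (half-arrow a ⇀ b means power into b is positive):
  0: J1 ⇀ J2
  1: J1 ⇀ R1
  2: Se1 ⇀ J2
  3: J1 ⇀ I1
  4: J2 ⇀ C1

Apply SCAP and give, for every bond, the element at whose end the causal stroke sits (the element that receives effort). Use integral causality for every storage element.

b2 |J2  (source Se1 imposes e)
b3 |I1  (prefer integral on I1)
b4 |J2  (prefer integral on C1)
b0 |J1  (closing 1-jn rule on J2)
b1 |R1  (J1 effort already set via bond 0)

#0 stroke→J1
#1 stroke→R1
#2 stroke→J2
#3 stroke→I1
#4 stroke→J2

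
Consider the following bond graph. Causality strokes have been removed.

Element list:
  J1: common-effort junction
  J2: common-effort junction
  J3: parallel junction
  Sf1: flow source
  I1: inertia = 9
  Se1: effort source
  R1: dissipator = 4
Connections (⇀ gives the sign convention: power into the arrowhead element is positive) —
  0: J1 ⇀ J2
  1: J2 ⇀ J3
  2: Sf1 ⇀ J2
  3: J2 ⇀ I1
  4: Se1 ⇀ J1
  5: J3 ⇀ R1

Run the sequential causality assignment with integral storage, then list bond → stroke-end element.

β2 |Sf1  (Sf1 (Sf) sets flow on bond)
β4 |J1  (Se1: effort source, stroke at far end)
β0 |J2  (J1 effort already set via bond 4)
β1 |J3  (0-jn J2 has e-setter on 0)
β3 |I1  (common-e at J2 fixed by 0)
β5 |R1  (0-jn J3 has e-setter on 1)

b0 |J2
b1 |J3
b2 |Sf1
b3 |I1
b4 |J1
b5 |R1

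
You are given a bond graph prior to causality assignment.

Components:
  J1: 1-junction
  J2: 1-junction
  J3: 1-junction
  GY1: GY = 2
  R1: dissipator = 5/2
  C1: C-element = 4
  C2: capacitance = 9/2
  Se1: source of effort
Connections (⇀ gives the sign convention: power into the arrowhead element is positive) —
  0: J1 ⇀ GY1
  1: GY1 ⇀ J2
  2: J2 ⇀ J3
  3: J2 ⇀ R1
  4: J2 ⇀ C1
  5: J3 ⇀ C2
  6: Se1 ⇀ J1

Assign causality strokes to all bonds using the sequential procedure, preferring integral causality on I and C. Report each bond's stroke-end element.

b0 stroke→GY1
b1 stroke→GY1
b2 stroke→J2
b3 stroke→J2
b4 stroke→J2
b5 stroke→J3
b6 stroke→J1

#6 stroke at J1  (Se1: effort source, stroke at far end)
#0 stroke at GY1  (J1 needs exactly one f-in)
#1 stroke at GY1  (GY1 both-in/both-out from 0)
#2 stroke at J2  (common-f at J2 fixed by 1)
#3 stroke at J2  (J2 flow already set via bond 1)
#4 stroke at J2  (J2 flow already set via bond 1)
#5 stroke at J3  (1-jn J3 has f-setter on 2)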